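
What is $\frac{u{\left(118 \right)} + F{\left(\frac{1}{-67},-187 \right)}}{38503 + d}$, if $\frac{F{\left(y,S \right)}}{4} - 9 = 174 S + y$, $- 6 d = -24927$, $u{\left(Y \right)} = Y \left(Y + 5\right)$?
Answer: $- \frac{15490676}{5716105} \approx -2.71$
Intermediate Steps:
$u{\left(Y \right)} = Y \left(5 + Y\right)$
$d = \frac{8309}{2}$ ($d = \left(- \frac{1}{6}\right) \left(-24927\right) = \frac{8309}{2} \approx 4154.5$)
$F{\left(y,S \right)} = 36 + 4 y + 696 S$ ($F{\left(y,S \right)} = 36 + 4 \left(174 S + y\right) = 36 + 4 \left(y + 174 S\right) = 36 + \left(4 y + 696 S\right) = 36 + 4 y + 696 S$)
$\frac{u{\left(118 \right)} + F{\left(\frac{1}{-67},-187 \right)}}{38503 + d} = \frac{118 \left(5 + 118\right) + \left(36 + \frac{4}{-67} + 696 \left(-187\right)\right)}{38503 + \frac{8309}{2}} = \frac{118 \cdot 123 + \left(36 + 4 \left(- \frac{1}{67}\right) - 130152\right)}{\frac{85315}{2}} = \left(14514 - \frac{8717776}{67}\right) \frac{2}{85315} = \left(- \frac{7745338}{67}\right) \frac{2}{85315} = - \frac{15490676}{5716105}$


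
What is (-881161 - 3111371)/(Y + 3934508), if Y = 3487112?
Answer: -998133/1855405 ≈ -0.53796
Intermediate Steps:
(-881161 - 3111371)/(Y + 3934508) = (-881161 - 3111371)/(3487112 + 3934508) = -3992532/7421620 = -3992532*1/7421620 = -998133/1855405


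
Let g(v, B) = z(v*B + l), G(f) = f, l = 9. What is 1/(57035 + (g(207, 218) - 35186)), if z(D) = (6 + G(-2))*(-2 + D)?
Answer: 1/202381 ≈ 4.9412e-6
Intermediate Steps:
z(D) = -8 + 4*D (z(D) = (6 - 2)*(-2 + D) = 4*(-2 + D) = -8 + 4*D)
g(v, B) = 28 + 4*B*v (g(v, B) = -8 + 4*(v*B + 9) = -8 + 4*(B*v + 9) = -8 + 4*(9 + B*v) = -8 + (36 + 4*B*v) = 28 + 4*B*v)
1/(57035 + (g(207, 218) - 35186)) = 1/(57035 + ((28 + 4*218*207) - 35186)) = 1/(57035 + ((28 + 180504) - 35186)) = 1/(57035 + (180532 - 35186)) = 1/(57035 + 145346) = 1/202381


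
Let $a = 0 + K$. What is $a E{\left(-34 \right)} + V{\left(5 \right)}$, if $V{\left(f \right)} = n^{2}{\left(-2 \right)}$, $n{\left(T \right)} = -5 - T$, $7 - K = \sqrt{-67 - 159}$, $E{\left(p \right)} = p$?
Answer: $-229 + 34 i \sqrt{226} \approx -229.0 + 511.13 i$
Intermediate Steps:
$K = 7 - i \sqrt{226}$ ($K = 7 - \sqrt{-67 - 159} = 7 - \sqrt{-226} = 7 - i \sqrt{226} \approx 7.0 - 15.033 i$)
$V{\left(f \right)} = 9$ ($V{\left(f \right)} = \left(-5 - -2\right)^{2} = \left(-5 + 2\right)^{2} = \left(-3\right)^{2} = 9$)
$a = 7 - i \sqrt{226}$ ($a = 0 + \left(7 - i \sqrt{226}\right) = 7 - i \sqrt{226} \approx 7.0 - 15.033 i$)
$a E{\left(-34 \right)} + V{\left(5 \right)} = \left(7 - i \sqrt{226}\right) \left(-34\right) + 9 = \left(-238 + 34 i \sqrt{226}\right) + 9 = -229 + 34 i \sqrt{226}$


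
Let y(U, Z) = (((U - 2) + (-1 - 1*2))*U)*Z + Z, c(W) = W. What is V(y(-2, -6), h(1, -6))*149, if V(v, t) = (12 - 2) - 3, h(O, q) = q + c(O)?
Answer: 1043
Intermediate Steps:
h(O, q) = O + q (h(O, q) = q + O = O + q)
y(U, Z) = Z + U*Z*(-5 + U) (y(U, Z) = (((-2 + U) + (-1 - 2))*U)*Z + Z = (((-2 + U) - 3)*U)*Z + Z = ((-5 + U)*U)*Z + Z = (U*(-5 + U))*Z + Z = U*Z*(-5 + U) + Z = Z + U*Z*(-5 + U))
V(v, t) = 7 (V(v, t) = 10 - 3 = 7)
V(y(-2, -6), h(1, -6))*149 = 7*149 = 1043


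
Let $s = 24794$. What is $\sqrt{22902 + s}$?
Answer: $4 \sqrt{2981} \approx 218.39$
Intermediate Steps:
$\sqrt{22902 + s} = \sqrt{22902 + 24794} = \sqrt{47696} = 4 \sqrt{2981}$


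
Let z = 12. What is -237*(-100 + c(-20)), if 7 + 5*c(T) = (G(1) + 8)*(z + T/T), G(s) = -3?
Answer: 104754/5 ≈ 20951.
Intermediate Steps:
c(T) = 58/5 (c(T) = -7/5 + ((-3 + 8)*(12 + T/T))/5 = -7/5 + (5*(12 + 1))/5 = -7/5 + (5*13)/5 = -7/5 + (⅕)*65 = -7/5 + 13 = 58/5)
-237*(-100 + c(-20)) = -237*(-100 + 58/5) = -237*(-442/5) = 104754/5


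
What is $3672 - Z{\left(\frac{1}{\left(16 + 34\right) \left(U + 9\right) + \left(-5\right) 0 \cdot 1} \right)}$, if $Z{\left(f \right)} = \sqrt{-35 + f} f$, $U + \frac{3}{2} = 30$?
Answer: $3672 - \frac{2 i \sqrt{49218}}{140625} \approx 3672.0 - 0.0031552 i$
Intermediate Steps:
$U = \frac{57}{2}$ ($U = - \frac{3}{2} + 30 = \frac{57}{2} \approx 28.5$)
$Z{\left(f \right)} = f \sqrt{-35 + f}$
$3672 - Z{\left(\frac{1}{\left(16 + 34\right) \left(U + 9\right) + \left(-5\right) 0 \cdot 1} \right)} = 3672 - \frac{\sqrt{-35 + \frac{1}{\left(16 + 34\right) \left(\frac{57}{2} + 9\right) + \left(-5\right) 0 \cdot 1}}}{\left(16 + 34\right) \left(\frac{57}{2} + 9\right) + \left(-5\right) 0 \cdot 1} = 3672 - \frac{\sqrt{-35 + \frac{1}{50 \cdot \frac{75}{2} + 0 \cdot 1}}}{50 \cdot \frac{75}{2} + 0 \cdot 1} = 3672 - \frac{\sqrt{-35 + \frac{1}{1875 + 0}}}{1875 + 0} = 3672 - \frac{\sqrt{-35 + \frac{1}{1875}}}{1875} = 3672 - \frac{\sqrt{- \frac{65624}{1875}}}{1875} = 3672 - \frac{\frac{2}{75} i \sqrt{49218}}{1875} = 3672 - \frac{2 i \sqrt{49218}}{140625}$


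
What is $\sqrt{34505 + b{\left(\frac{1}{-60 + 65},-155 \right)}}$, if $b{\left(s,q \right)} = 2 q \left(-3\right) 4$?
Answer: $5 \sqrt{1529} \approx 195.51$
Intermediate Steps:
$b{\left(s,q \right)} = - 24 q$ ($b{\left(s,q \right)} = 2 \left(- 3 q\right) 4 = - 6 q 4 = - 24 q$)
$\sqrt{34505 + b{\left(\frac{1}{-60 + 65},-155 \right)}} = \sqrt{34505 - -3720} = \sqrt{34505 + 3720} = \sqrt{38225} = 5 \sqrt{1529}$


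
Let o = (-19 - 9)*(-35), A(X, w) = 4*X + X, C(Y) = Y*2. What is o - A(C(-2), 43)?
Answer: 1000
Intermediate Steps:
C(Y) = 2*Y
A(X, w) = 5*X
o = 980 (o = -28*(-35) = 980)
o - A(C(-2), 43) = 980 - 5*2*(-2) = 980 - 5*(-4) = 980 - 1*(-20) = 980 + 20 = 1000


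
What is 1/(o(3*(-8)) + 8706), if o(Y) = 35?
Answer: 1/8741 ≈ 0.00011440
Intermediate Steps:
1/(o(3*(-8)) + 8706) = 1/(35 + 8706) = 1/8741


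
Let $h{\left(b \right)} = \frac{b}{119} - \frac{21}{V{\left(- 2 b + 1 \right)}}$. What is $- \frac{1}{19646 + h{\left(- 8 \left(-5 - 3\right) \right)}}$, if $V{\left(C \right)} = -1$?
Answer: $- \frac{119}{2340437} \approx -5.0845 \cdot 10^{-5}$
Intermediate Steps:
$h{\left(b \right)} = 21 + \frac{b}{119}$ ($h{\left(b \right)} = \frac{b}{119} - \frac{21}{-1} = b \frac{1}{119} - -21 = \frac{b}{119} + 21 = 21 + \frac{b}{119}$)
$- \frac{1}{19646 + h{\left(- 8 \left(-5 - 3\right) \right)}} = - \frac{1}{19646 + \left(21 + \frac{\left(-8\right) \left(-5 - 3\right)}{119}\right)} = - \frac{1}{19646 + \left(21 + \frac{\left(-8\right) \left(-8\right)}{119}\right)} = - \frac{1}{19646 + \left(21 + \frac{1}{119} \cdot 64\right)} = - \frac{1}{19646 + \left(21 + \frac{64}{119}\right)} = - \frac{1}{19646 + \frac{2563}{119}} = - \frac{1}{\frac{2340437}{119}} = \left(-1\right) \frac{119}{2340437} = - \frac{119}{2340437}$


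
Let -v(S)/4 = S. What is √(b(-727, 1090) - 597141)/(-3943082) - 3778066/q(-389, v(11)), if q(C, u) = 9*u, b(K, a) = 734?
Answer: 1889033/198 - I*√596407/3943082 ≈ 9540.6 - 0.00019586*I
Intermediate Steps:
v(S) = -4*S
√(b(-727, 1090) - 597141)/(-3943082) - 3778066/q(-389, v(11)) = √(734 - 597141)/(-3943082) - 3778066/(9*(-4*11)) = √(-596407)*(-1/3943082) - 3778066/(9*(-44)) = (I*√596407)*(-1/3943082) - 3778066/(-396) = -I*√596407/3943082 - 3778066*(-1/396) = -I*√596407/3943082 + 1889033/198 = 1889033/198 - I*√596407/3943082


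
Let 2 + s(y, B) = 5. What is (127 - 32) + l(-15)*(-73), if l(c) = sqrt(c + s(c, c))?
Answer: 95 - 146*I*sqrt(3) ≈ 95.0 - 252.88*I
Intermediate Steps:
s(y, B) = 3 (s(y, B) = -2 + 5 = 3)
l(c) = sqrt(3 + c) (l(c) = sqrt(c + 3) = sqrt(3 + c))
(127 - 32) + l(-15)*(-73) = (127 - 32) + sqrt(3 - 15)*(-73) = 95 + sqrt(-12)*(-73) = 95 + (2*I*sqrt(3))*(-73) = 95 - 146*I*sqrt(3)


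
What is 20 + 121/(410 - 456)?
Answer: 799/46 ≈ 17.370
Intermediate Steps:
20 + 121/(410 - 456) = 20 + 121/(-46) = 20 + 121*(-1/46) = 20 - 121/46 = 799/46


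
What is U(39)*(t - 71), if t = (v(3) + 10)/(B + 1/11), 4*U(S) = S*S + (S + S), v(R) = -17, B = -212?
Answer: -3148964/111 ≈ -28369.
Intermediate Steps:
U(S) = S/2 + S²/4 (U(S) = (S*S + (S + S))/4 = (S² + 2*S)/4 = S/2 + S²/4)
t = 11/333 (t = (-17 + 10)/(-212 + 1/11) = -7/(-212 + 1/11) = -7/(-2331/11) = -7*(-11/2331) = 11/333 ≈ 0.033033)
U(39)*(t - 71) = ((¼)*39*(2 + 39))*(11/333 - 71) = ((¼)*39*41)*(-23632/333) = (1599/4)*(-23632/333) = -3148964/111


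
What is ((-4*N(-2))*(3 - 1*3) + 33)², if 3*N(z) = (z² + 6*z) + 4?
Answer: 1089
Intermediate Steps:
N(z) = 4/3 + 2*z + z²/3 (N(z) = ((z² + 6*z) + 4)/3 = (4 + z² + 6*z)/3 = 4/3 + 2*z + z²/3)
((-4*N(-2))*(3 - 1*3) + 33)² = ((-4*(4/3 + 2*(-2) + (⅓)*(-2)²))*(3 - 1*3) + 33)² = ((-4*(4/3 - 4 + (⅓)*4))*(3 - 3) + 33)² = (-4*(4/3 - 4 + 4/3)*0 + 33)² = (-4*(-4/3)*0 + 33)² = ((16/3)*0 + 33)² = (0 + 33)² = 33² = 1089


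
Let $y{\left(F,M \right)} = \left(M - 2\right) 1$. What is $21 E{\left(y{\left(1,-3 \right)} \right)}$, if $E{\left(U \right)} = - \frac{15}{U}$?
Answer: $63$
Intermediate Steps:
$y{\left(F,M \right)} = -2 + M$ ($y{\left(F,M \right)} = \left(-2 + M\right) 1 = -2 + M$)
$21 E{\left(y{\left(1,-3 \right)} \right)} = 21 \left(- \frac{15}{-2 - 3}\right) = 21 \left(- \frac{15}{-5}\right) = 21 \left(\left(-15\right) \left(- \frac{1}{5}\right)\right) = 21 \cdot 3 = 63$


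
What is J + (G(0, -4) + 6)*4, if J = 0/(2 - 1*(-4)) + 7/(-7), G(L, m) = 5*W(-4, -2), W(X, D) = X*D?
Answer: 183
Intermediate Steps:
W(X, D) = D*X
G(L, m) = 40 (G(L, m) = 5*(-2*(-4)) = 5*8 = 40)
J = -1 (J = 0/(2 + 4) + 7*(-1/7) = 0/6 - 1 = 0*(1/6) - 1 = 0 - 1 = -1)
J + (G(0, -4) + 6)*4 = -1 + (40 + 6)*4 = -1 + 46*4 = -1 + 184 = 183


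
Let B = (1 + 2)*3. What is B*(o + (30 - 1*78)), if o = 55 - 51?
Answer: -396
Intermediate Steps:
B = 9 (B = 3*3 = 9)
o = 4
B*(o + (30 - 1*78)) = 9*(4 + (30 - 1*78)) = 9*(4 + (30 - 78)) = 9*(4 - 48) = 9*(-44) = -396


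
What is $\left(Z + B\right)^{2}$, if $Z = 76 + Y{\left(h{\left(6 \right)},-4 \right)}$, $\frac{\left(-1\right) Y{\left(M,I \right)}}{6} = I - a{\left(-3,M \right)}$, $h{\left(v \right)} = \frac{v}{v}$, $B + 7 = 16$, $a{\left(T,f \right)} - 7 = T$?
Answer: $17689$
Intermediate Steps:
$a{\left(T,f \right)} = 7 + T$
$B = 9$ ($B = -7 + 16 = 9$)
$h{\left(v \right)} = 1$
$Y{\left(M,I \right)} = 24 - 6 I$ ($Y{\left(M,I \right)} = - 6 \left(I - \left(7 - 3\right)\right) = - 6 \left(I - 4\right) = - 6 \left(-4 + I\right) = 24 - 6 I$)
$Z = 124$ ($Z = 76 + \left(24 - -24\right) = 76 + \left(24 + 24\right) = 76 + 48 = 124$)
$\left(Z + B\right)^{2} = \left(124 + 9\right)^{2} = 133^{2} = 17689$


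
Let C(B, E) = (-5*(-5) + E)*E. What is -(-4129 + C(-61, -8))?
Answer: 4265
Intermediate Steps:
C(B, E) = E*(25 + E) (C(B, E) = (25 + E)*E = E*(25 + E))
-(-4129 + C(-61, -8)) = -(-4129 - 8*(25 - 8)) = -(-4129 - 8*17) = -(-4129 - 136) = -1*(-4265) = 4265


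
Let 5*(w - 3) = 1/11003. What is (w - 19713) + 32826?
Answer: 721576741/55015 ≈ 13116.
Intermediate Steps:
w = 165046/55015 (w = 3 + (1/5)/11003 = 3 + (1/5)*(1/11003) = 3 + 1/55015 = 165046/55015 ≈ 3.0000)
(w - 19713) + 32826 = (165046/55015 - 19713) + 32826 = -1084345649/55015 + 32826 = 721576741/55015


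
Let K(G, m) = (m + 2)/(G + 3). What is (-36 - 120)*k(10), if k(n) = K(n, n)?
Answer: -144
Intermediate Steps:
K(G, m) = (2 + m)/(3 + G)
k(n) = (2 + n)/(3 + n)
(-36 - 120)*k(10) = (-36 - 120)*((2 + 10)/(3 + 10)) = -156*12/13 = -144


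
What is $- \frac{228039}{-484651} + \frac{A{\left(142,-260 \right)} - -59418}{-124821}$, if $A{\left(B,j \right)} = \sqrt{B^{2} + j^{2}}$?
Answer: $- \frac{36993011}{6721624719} - \frac{2 \sqrt{21941}}{124821} \approx -0.007877$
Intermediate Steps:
$- \frac{228039}{-484651} + \frac{A{\left(142,-260 \right)} - -59418}{-124821} = - \frac{228039}{-484651} + \frac{\sqrt{142^{2} + \left(-260\right)^{2}} - -59418}{-124821} = \left(-228039\right) \left(- \frac{1}{484651}\right) + \left(\sqrt{20164 + 67600} + 59418\right) \left(- \frac{1}{124821}\right) = \frac{228039}{484651} + \left(\sqrt{87764} + 59418\right) \left(- \frac{1}{124821}\right) = \frac{228039}{484651} + \left(2 \sqrt{21941} + 59418\right) \left(- \frac{1}{124821}\right) = \frac{228039}{484651} + \left(59418 + 2 \sqrt{21941}\right) \left(- \frac{1}{124821}\right) = \frac{228039}{484651} - \left(\frac{6602}{13869} + \frac{2 \sqrt{21941}}{124821}\right) = - \frac{36993011}{6721624719} - \frac{2 \sqrt{21941}}{124821}$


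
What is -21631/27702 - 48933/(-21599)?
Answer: 888333997/598335498 ≈ 1.4847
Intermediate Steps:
-21631/27702 - 48933/(-21599) = -21631*1/27702 - 48933*(-1/21599) = -21631/27702 + 48933/21599 = 888333997/598335498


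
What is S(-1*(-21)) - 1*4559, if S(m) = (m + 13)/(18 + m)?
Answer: -177767/39 ≈ -4558.1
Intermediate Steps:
S(m) = (13 + m)/(18 + m)
S(-1*(-21)) - 1*4559 = (13 - 1*(-21))/(18 - 1*(-21)) - 1*4559 = (13 + 21)/(18 + 21) - 4559 = 34/39 - 4559 = -177767/39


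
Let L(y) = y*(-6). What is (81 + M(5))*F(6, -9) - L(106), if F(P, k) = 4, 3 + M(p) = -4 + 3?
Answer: 944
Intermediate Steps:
M(p) = -4 (M(p) = -3 + (-4 + 3) = -3 - 1 = -4)
L(y) = -6*y
(81 + M(5))*F(6, -9) - L(106) = (81 - 4)*4 - (-6)*106 = 77*4 - 1*(-636) = 308 + 636 = 944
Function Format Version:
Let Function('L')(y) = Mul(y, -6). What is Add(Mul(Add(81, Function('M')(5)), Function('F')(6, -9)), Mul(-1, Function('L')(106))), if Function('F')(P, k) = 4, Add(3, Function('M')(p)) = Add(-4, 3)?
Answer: 944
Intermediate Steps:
Function('M')(p) = -4 (Function('M')(p) = Add(-3, Add(-4, 3)) = Add(-3, -1) = -4)
Function('L')(y) = Mul(-6, y)
Add(Mul(Add(81, Function('M')(5)), Function('F')(6, -9)), Mul(-1, Function('L')(106))) = Add(Mul(Add(81, -4), 4), Mul(-1, Mul(-6, 106))) = Add(Mul(77, 4), Mul(-1, -636)) = Add(308, 636) = 944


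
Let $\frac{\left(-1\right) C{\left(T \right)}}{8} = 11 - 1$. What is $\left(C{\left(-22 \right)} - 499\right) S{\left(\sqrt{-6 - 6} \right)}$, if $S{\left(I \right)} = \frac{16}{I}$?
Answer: $1544 i \sqrt{3} \approx 2674.3 i$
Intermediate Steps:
$C{\left(T \right)} = -80$ ($C{\left(T \right)} = - 8 \left(11 - 1\right) = \left(-8\right) 10 = -80$)
$\left(C{\left(-22 \right)} - 499\right) S{\left(\sqrt{-6 - 6} \right)} = \left(-80 - 499\right) \frac{16}{\sqrt{-6 - 6}} = - 579 \frac{16}{\sqrt{-12}} = - 579 \frac{16}{2 i \sqrt{3}} = - 579 \cdot 16 \left(- \frac{i \sqrt{3}}{6}\right) = - 579 \left(- \frac{8 i \sqrt{3}}{3}\right) = 1544 i \sqrt{3}$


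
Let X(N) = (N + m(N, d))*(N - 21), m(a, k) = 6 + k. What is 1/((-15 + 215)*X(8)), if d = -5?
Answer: -1/23400 ≈ -4.2735e-5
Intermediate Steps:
X(N) = (1 + N)*(-21 + N) (X(N) = (N + (6 - 5))*(N - 21) = (N + 1)*(-21 + N) = (1 + N)*(-21 + N))
1/((-15 + 215)*X(8)) = 1/((-15 + 215)*(-21 + 8² - 20*8)) = 1/(200*(-21 + 64 - 160)) = 1/(200*(-117)) = 1/(-23400) = -1/23400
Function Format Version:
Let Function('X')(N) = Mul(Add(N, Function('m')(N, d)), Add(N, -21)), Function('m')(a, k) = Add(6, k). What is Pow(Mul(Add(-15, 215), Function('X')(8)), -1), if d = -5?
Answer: Rational(-1, 23400) ≈ -4.2735e-5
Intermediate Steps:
Function('X')(N) = Mul(Add(1, N), Add(-21, N)) (Function('X')(N) = Mul(Add(N, Add(6, -5)), Add(N, -21)) = Mul(Add(N, 1), Add(-21, N)) = Mul(Add(1, N), Add(-21, N)))
Pow(Mul(Add(-15, 215), Function('X')(8)), -1) = Pow(Mul(Add(-15, 215), Add(-21, Pow(8, 2), Mul(-20, 8))), -1) = Pow(Mul(200, Add(-21, 64, -160)), -1) = Pow(Mul(200, -117), -1) = Pow(-23400, -1) = Rational(-1, 23400)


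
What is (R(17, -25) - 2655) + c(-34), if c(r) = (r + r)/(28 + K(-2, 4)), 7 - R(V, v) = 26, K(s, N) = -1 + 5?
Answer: -21409/8 ≈ -2676.1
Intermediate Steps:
K(s, N) = 4
R(V, v) = -19 (R(V, v) = 7 - 1*26 = 7 - 26 = -19)
c(r) = r/16 (c(r) = (r + r)/(28 + 4) = (2*r)/32 = (2*r)*(1/32) = r/16)
(R(17, -25) - 2655) + c(-34) = (-19 - 2655) + (1/16)*(-34) = -2674 - 17/8 = -21409/8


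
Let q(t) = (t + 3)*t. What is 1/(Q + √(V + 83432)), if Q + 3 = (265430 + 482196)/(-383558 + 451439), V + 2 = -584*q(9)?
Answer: -1055967/2674091021 + 395307*√2262/2674091021 ≈ 0.0066359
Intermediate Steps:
q(t) = t*(3 + t) (q(t) = (3 + t)*t = t*(3 + t))
V = -63074 (V = -2 - 5256*(3 + 9) = -2 - 5256*12 = -2 - 584*108 = -2 - 63072 = -63074)
Q = 2909/363 (Q = -3 + (265430 + 482196)/(-383558 + 451439) = -3 + 747626/67881 = -3 + 747626*(1/67881) = -3 + 3998/363 = 2909/363 ≈ 8.0138)
1/(Q + √(V + 83432)) = 1/(2909/363 + √(-63074 + 83432)) = 1/(2909/363 + √20358) = 1/(2909/363 + 3*√2262)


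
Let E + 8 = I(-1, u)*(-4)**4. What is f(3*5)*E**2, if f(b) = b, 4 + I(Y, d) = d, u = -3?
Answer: 48600000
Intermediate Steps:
I(Y, d) = -4 + d
E = -1800 (E = -8 + (-4 - 3)*(-4)**4 = -8 - 7*256 = -8 - 1792 = -1800)
f(3*5)*E**2 = (3*5)*(-1800)**2 = 15*3240000 = 48600000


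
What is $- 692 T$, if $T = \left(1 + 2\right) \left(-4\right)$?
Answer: $8304$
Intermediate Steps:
$T = -12$ ($T = 3 \left(-4\right) = -12$)
$- 692 T = \left(-692\right) \left(-12\right) = 8304$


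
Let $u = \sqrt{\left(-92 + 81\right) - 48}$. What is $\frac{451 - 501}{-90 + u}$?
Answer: $\frac{4500}{8159} + \frac{50 i \sqrt{59}}{8159} \approx 0.55154 + 0.047072 i$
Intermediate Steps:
$u = i \sqrt{59}$ ($u = \sqrt{-11 - 48} = \sqrt{-59} = i \sqrt{59} \approx 7.6811 i$)
$\frac{451 - 501}{-90 + u} = \frac{451 - 501}{-90 + i \sqrt{59}} = - \frac{50}{-90 + i \sqrt{59}}$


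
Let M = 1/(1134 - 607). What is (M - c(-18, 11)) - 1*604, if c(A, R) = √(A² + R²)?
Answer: -318307/527 - √445 ≈ -625.09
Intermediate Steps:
M = 1/527 ≈ 0.0018975
(M - c(-18, 11)) - 1*604 = (1/527 - √((-18)² + 11²)) - 1*604 = (1/527 - √(324 + 121)) - 604 = (1/527 - √445) - 604 = -318307/527 - √445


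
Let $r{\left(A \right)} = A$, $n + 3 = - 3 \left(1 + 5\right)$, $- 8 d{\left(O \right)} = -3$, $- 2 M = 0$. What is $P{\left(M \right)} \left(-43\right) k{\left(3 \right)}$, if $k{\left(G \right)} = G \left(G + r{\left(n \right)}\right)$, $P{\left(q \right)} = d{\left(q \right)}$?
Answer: $\frac{3483}{4} \approx 870.75$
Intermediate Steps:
$M = 0$ ($M = \left(- \frac{1}{2}\right) 0 = 0$)
$d{\left(O \right)} = \frac{3}{8}$ ($d{\left(O \right)} = \left(- \frac{1}{8}\right) \left(-3\right) = \frac{3}{8}$)
$P{\left(q \right)} = \frac{3}{8}$
$n = -21$ ($n = -3 - 3 \left(1 + 5\right) = -3 - 18 = -21$)
$k{\left(G \right)} = G \left(-21 + G\right)$ ($k{\left(G \right)} = G \left(G - 21\right) = G \left(-21 + G\right)$)
$P{\left(M \right)} \left(-43\right) k{\left(3 \right)} = \frac{3}{8} \left(-43\right) 3 \left(-21 + 3\right) = - \frac{129 \cdot 3 \left(-18\right)}{8} = \left(- \frac{129}{8}\right) \left(-54\right) = \frac{3483}{4}$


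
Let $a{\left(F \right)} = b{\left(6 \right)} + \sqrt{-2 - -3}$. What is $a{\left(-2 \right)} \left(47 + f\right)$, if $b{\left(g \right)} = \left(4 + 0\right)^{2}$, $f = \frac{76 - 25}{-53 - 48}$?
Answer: $\frac{79832}{101} \approx 790.42$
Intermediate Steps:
$f = - \frac{51}{101}$ ($f = \frac{51}{-101} = 51 \left(- \frac{1}{101}\right) = - \frac{51}{101} \approx -0.50495$)
$b{\left(g \right)} = 16$ ($b{\left(g \right)} = 4^{2} = 16$)
$a{\left(F \right)} = 17$ ($a{\left(F \right)} = 16 + \sqrt{-2 - -3} = 16 + \sqrt{-2 + 3} = 16 + \sqrt{1} = 16 + 1 = 17$)
$a{\left(-2 \right)} \left(47 + f\right) = 17 \left(47 - \frac{51}{101}\right) = 17 \cdot \frac{4696}{101} = \frac{79832}{101}$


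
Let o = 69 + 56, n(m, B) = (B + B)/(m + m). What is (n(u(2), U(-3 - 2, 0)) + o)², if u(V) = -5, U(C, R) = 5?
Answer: 15376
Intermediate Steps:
n(m, B) = B/m (n(m, B) = (2*B)/((2*m)) = (2*B)*(1/(2*m)) = B/m)
o = 125
(n(u(2), U(-3 - 2, 0)) + o)² = (5/(-5) + 125)² = (5*(-⅕) + 125)² = (-1 + 125)² = 124² = 15376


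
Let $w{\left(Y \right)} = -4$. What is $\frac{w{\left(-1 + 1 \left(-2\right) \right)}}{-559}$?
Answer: $\frac{4}{559} \approx 0.0071556$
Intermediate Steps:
$\frac{w{\left(-1 + 1 \left(-2\right) \right)}}{-559} = - \frac{4}{-559} = \left(-4\right) \left(- \frac{1}{559}\right) = \frac{4}{559}$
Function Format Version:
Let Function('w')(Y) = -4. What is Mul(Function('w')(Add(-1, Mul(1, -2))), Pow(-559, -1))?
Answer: Rational(4, 559) ≈ 0.0071556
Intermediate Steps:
Mul(Function('w')(Add(-1, Mul(1, -2))), Pow(-559, -1)) = Mul(-4, Pow(-559, -1)) = Mul(-4, Rational(-1, 559)) = Rational(4, 559)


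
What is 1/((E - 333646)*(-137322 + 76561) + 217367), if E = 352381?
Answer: -1/1138139968 ≈ -8.7863e-10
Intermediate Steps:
1/((E - 333646)*(-137322 + 76561) + 217367) = 1/((352381 - 333646)*(-137322 + 76561) + 217367) = 1/(18735*(-60761) + 217367) = 1/(-1138357335 + 217367) = 1/(-1138139968) = -1/1138139968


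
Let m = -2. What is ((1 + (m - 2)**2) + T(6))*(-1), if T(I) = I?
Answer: -23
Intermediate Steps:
((1 + (m - 2)**2) + T(6))*(-1) = ((1 + (-2 - 2)**2) + 6)*(-1) = ((1 + (-4)**2) + 6)*(-1) = ((1 + 16) + 6)*(-1) = (17 + 6)*(-1) = 23*(-1) = -23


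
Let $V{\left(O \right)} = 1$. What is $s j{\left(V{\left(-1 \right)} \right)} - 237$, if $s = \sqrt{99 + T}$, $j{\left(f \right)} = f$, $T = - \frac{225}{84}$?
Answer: $-237 + \frac{\sqrt{18879}}{14} \approx -227.19$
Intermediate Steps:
$T = - \frac{75}{28}$ ($T = \left(-225\right) \frac{1}{84} = - \frac{75}{28} \approx -2.6786$)
$s = \frac{\sqrt{18879}}{14}$ ($s = \sqrt{99 - \frac{75}{28}} = \sqrt{\frac{2697}{28}} = \frac{\sqrt{18879}}{14} \approx 9.8143$)
$s j{\left(V{\left(-1 \right)} \right)} - 237 = \frac{\sqrt{18879}}{14} \cdot 1 - 237 = \frac{\sqrt{18879}}{14} - 237 = -237 + \frac{\sqrt{18879}}{14}$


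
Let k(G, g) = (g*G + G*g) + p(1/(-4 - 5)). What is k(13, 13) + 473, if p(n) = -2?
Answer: 809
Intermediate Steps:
k(G, g) = -2 + 2*G*g (k(G, g) = (g*G + G*g) - 2 = (G*g + G*g) - 2 = 2*G*g - 2 = -2 + 2*G*g)
k(13, 13) + 473 = (-2 + 2*13*13) + 473 = (-2 + 338) + 473 = 336 + 473 = 809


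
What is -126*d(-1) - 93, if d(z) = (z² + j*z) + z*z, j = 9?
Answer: 789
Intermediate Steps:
d(z) = 2*z² + 9*z (d(z) = (z² + 9*z) + z*z = (z² + 9*z) + z² = 2*z² + 9*z)
-126*d(-1) - 93 = -(-126)*(9 + 2*(-1)) - 93 = -(-126)*(9 - 2) - 93 = -(-126)*7 - 93 = -126*(-7) - 93 = 882 - 93 = 789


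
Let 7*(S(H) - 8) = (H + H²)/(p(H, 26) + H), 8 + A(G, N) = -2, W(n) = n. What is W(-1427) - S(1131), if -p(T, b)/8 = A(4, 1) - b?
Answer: -5178049/3311 ≈ -1563.9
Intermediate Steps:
A(G, N) = -10 (A(G, N) = -8 - 2 = -10)
p(T, b) = 80 + 8*b (p(T, b) = -8*(-10 - b) = 80 + 8*b)
S(H) = 8 + (H + H²)/(7*(288 + H)) (S(H) = 8 + ((H + H²)/((80 + 8*26) + H))/7 = 8 + ((H + H²)/((80 + 208) + H))/7 = 8 + ((H + H²)/(288 + H))/7 = 8 + (H + H²)/(7*(288 + H)))
W(-1427) - S(1131) = -1427 - (16128 + 1131² + 57*1131)/(7*(288 + 1131)) = -1427 - (16128 + 1279161 + 64467)/(7*1419) = -1427 - 1359756/(7*1419) = -1427 - 1*453252/3311 = -1427 - 453252/3311 = -5178049/3311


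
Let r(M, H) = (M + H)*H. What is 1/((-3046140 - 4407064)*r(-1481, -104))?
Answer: -1/1228586147360 ≈ -8.1394e-13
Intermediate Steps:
r(M, H) = H*(H + M) (r(M, H) = (H + M)*H = H*(H + M))
1/((-3046140 - 4407064)*r(-1481, -104)) = 1/((-3046140 - 4407064)*((-104*(-104 - 1481)))) = 1/((-7453204)*((-104*(-1585)))) = -1/7453204/164840 = -1/7453204*1/164840 = -1/1228586147360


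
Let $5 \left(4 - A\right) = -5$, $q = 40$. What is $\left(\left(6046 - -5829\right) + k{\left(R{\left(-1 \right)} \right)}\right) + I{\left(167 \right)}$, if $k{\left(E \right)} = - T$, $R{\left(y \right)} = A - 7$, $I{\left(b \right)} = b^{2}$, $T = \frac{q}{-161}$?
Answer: $\frac{6402044}{161} \approx 39764.0$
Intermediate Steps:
$A = 5$ ($A = 4 - -1 = 4 + 1 = 5$)
$T = - \frac{40}{161}$ ($T = \frac{40}{-161} = 40 \left(- \frac{1}{161}\right) = - \frac{40}{161} \approx -0.24845$)
$R{\left(y \right)} = -2$ ($R{\left(y \right)} = 5 - 7 = -2$)
$k{\left(E \right)} = \frac{40}{161}$ ($k{\left(E \right)} = \left(-1\right) \left(- \frac{40}{161}\right) = \frac{40}{161}$)
$\left(\left(6046 - -5829\right) + k{\left(R{\left(-1 \right)} \right)}\right) + I{\left(167 \right)} = \left(\left(6046 - -5829\right) + \frac{40}{161}\right) + 167^{2} = \left(\left(6046 + 5829\right) + \frac{40}{161}\right) + 27889 = \left(11875 + \frac{40}{161}\right) + 27889 = \frac{1911915}{161} + 27889 = \frac{6402044}{161}$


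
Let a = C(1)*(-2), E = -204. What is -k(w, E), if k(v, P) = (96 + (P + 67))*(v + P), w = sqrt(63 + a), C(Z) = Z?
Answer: -8364 + 41*sqrt(61) ≈ -8043.8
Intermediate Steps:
a = -2 (a = 1*(-2) = -2)
w = sqrt(61) (w = sqrt(63 - 2) = sqrt(61) ≈ 7.8102)
k(v, P) = (163 + P)*(P + v) (k(v, P) = (96 + (67 + P))*(P + v) = (163 + P)*(P + v))
-k(w, E) = -((-204)**2 + 163*(-204) + 163*sqrt(61) - 204*sqrt(61)) = -(41616 - 33252 + 163*sqrt(61) - 204*sqrt(61)) = -(8364 - 41*sqrt(61)) = -8364 + 41*sqrt(61)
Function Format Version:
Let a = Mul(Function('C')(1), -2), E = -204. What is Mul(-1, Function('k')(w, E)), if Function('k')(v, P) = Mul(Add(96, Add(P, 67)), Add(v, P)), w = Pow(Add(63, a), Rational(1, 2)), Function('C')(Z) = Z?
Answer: Add(-8364, Mul(41, Pow(61, Rational(1, 2)))) ≈ -8043.8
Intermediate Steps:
a = -2 (a = Mul(1, -2) = -2)
w = Pow(61, Rational(1, 2)) (w = Pow(Add(63, -2), Rational(1, 2)) = Pow(61, Rational(1, 2)) ≈ 7.8102)
Function('k')(v, P) = Mul(Add(163, P), Add(P, v)) (Function('k')(v, P) = Mul(Add(96, Add(67, P)), Add(P, v)) = Mul(Add(163, P), Add(P, v)))
Mul(-1, Function('k')(w, E)) = Mul(-1, Add(Pow(-204, 2), Mul(163, -204), Mul(163, Pow(61, Rational(1, 2))), Mul(-204, Pow(61, Rational(1, 2))))) = Mul(-1, Add(41616, -33252, Mul(163, Pow(61, Rational(1, 2))), Mul(-204, Pow(61, Rational(1, 2))))) = Mul(-1, Add(8364, Mul(-41, Pow(61, Rational(1, 2))))) = Add(-8364, Mul(41, Pow(61, Rational(1, 2))))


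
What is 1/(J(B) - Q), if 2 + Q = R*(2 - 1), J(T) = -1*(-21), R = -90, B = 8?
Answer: 1/113 ≈ 0.0088496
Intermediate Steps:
J(T) = 21
Q = -92 (Q = -2 - 90*(2 - 1) = -2 - 90*1 = -2 - 90 = -92)
1/(J(B) - Q) = 1/(21 - 1*(-92)) = 1/(21 + 92) = 1/113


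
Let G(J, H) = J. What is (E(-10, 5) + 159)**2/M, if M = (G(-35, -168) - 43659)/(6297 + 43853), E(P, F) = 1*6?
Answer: -682666875/21847 ≈ -31248.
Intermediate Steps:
E(P, F) = 6
M = -21847/25075 (M = (-35 - 43659)/(6297 + 43853) = -43694/50150 = -43694*1/50150 = -21847/25075 ≈ -0.87127)
(E(-10, 5) + 159)**2/M = (6 + 159)**2/(-21847/25075) = 165**2*(-25075/21847) = 27225*(-25075/21847) = -682666875/21847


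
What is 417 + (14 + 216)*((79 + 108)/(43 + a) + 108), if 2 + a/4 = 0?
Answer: 185401/7 ≈ 26486.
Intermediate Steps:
a = -8 (a = -8 + 4*0 = -8 + 0 = -8)
417 + (14 + 216)*((79 + 108)/(43 + a) + 108) = 417 + (14 + 216)*((79 + 108)/(43 - 8) + 108) = 417 + 230*(187/35 + 108) = 417 + 230*(3967/35) = 417 + 182482/7 = 185401/7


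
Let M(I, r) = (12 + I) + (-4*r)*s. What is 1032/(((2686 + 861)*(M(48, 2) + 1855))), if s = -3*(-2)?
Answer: 1032/6622249 ≈ 0.00015584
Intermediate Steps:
s = 6
M(I, r) = 12 + I - 24*r (M(I, r) = (12 + I) - 4*r*6 = (12 + I) - 24*r = 12 + I - 24*r)
1032/(((2686 + 861)*(M(48, 2) + 1855))) = 1032/(((2686 + 861)*((12 + 48 - 24*2) + 1855))) = 1032/((3547*((12 + 48 - 48) + 1855))) = 1032/((3547*(12 + 1855))) = 1032/((3547*1867)) = 1032/6622249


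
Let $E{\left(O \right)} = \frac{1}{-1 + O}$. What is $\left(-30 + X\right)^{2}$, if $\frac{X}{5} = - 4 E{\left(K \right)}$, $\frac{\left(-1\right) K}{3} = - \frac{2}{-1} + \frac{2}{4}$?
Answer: $\frac{220900}{289} \approx 764.36$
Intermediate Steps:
$K = - \frac{15}{2}$ ($K = - 3 \left(- \frac{2}{-1} + \frac{2}{4}\right) = - 3 \left(\left(-2\right) \left(-1\right) + 2 \cdot \frac{1}{4}\right) = - 3 \left(2 + \frac{1}{2}\right) = \left(-3\right) \frac{5}{2} = - \frac{15}{2} \approx -7.5$)
$X = \frac{40}{17}$ ($X = 5 \left(- \frac{4}{-1 - \frac{15}{2}}\right) = 5 \left(- \frac{4}{- \frac{17}{2}}\right) = 5 \left(\left(-4\right) \left(- \frac{2}{17}\right)\right) = 5 \cdot \frac{8}{17} = \frac{40}{17} \approx 2.3529$)
$\left(-30 + X\right)^{2} = \left(-30 + \frac{40}{17}\right)^{2} = \left(- \frac{470}{17}\right)^{2} = \frac{220900}{289}$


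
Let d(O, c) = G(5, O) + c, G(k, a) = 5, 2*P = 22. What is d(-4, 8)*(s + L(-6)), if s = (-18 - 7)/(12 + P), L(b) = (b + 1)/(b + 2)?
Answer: 195/92 ≈ 2.1196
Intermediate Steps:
P = 11 (P = (1/2)*22 = 11)
L(b) = (1 + b)/(2 + b)
d(O, c) = 5 + c
s = -25/23 (s = (-18 - 7)/(12 + 11) = -25/23 ≈ -1.0870)
d(-4, 8)*(s + L(-6)) = (5 + 8)*(-25/23 + (1 - 6)/(2 - 6)) = 13*(-25/23 - 5/(-4)) = 13*(-25/23 - 1/4*(-5)) = 13*(-25/23 + 5/4) = 13*(15/92) = 195/92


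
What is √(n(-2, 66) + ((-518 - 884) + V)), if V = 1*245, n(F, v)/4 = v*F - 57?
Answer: I*√1913 ≈ 43.738*I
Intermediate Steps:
n(F, v) = -228 + 4*F*v (n(F, v) = 4*(v*F - 57) = 4*(F*v - 57) = 4*(-57 + F*v) = -228 + 4*F*v)
V = 245
√(n(-2, 66) + ((-518 - 884) + V)) = √((-228 + 4*(-2)*66) + ((-518 - 884) + 245)) = √((-228 - 528) + (-1402 + 245)) = √(-756 - 1157) = √(-1913) = I*√1913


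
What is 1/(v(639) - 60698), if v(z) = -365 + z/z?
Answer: -1/61062 ≈ -1.6377e-5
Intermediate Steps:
v(z) = -364 (v(z) = -365 + 1 = -364)
1/(v(639) - 60698) = 1/(-364 - 60698) = 1/(-61062) = -1/61062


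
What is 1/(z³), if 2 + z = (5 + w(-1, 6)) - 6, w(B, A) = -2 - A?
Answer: -1/1331 ≈ -0.00075131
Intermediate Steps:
z = -11 (z = -2 + ((5 + (-2 - 1*6)) - 6) = -2 + ((5 + (-2 - 6)) - 6) = -2 + ((5 - 8) - 6) = -2 + (-3 - 6) = -2 - 9 = -11)
1/(z³) = 1/((-11)³) = 1/(-1331) = -1/1331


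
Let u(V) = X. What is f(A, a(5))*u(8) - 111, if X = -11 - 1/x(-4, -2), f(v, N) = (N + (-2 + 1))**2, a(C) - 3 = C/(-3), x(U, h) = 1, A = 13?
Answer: -337/3 ≈ -112.33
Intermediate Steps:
a(C) = 3 - C/3 (a(C) = 3 + C/(-3) = 3 + C*(-1/3) = 3 - C/3)
f(v, N) = (-1 + N)**2 (f(v, N) = (N - 1)**2 = (-1 + N)**2)
X = -12 (X = -11 - 1/1 = -11 - 1*1 = -11 - 1 = -12)
u(V) = -12
f(A, a(5))*u(8) - 111 = (-1 + (3 - 1/3*5))**2*(-12) - 111 = (-1 + (3 - 5/3))**2*(-12) - 111 = (-1 + 4/3)**2*(-12) - 111 = (1/3)**2*(-12) - 111 = (1/9)*(-12) - 111 = -4/3 - 111 = -337/3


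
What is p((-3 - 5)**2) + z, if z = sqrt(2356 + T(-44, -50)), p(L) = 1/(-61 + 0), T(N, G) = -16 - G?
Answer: -1/61 + sqrt(2390) ≈ 48.871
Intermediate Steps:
p(L) = -1/61 (p(L) = 1/(-61) = -1/61)
z = sqrt(2390) (z = sqrt(2356 + (-16 - 1*(-50))) = sqrt(2356 + (-16 + 50)) = sqrt(2356 + 34) = sqrt(2390) ≈ 48.888)
p((-3 - 5)**2) + z = -1/61 + sqrt(2390)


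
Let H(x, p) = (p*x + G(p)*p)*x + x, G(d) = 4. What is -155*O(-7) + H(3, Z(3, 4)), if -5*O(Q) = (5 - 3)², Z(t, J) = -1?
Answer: 106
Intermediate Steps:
H(x, p) = x + x*(4*p + p*x) (H(x, p) = (p*x + 4*p)*x + x = (4*p + p*x)*x + x = x*(4*p + p*x) + x = x + x*(4*p + p*x))
O(Q) = -⅘ (O(Q) = -(5 - 3)²/5 = -⅕*2² = -⅕*4 = -⅘)
-155*O(-7) + H(3, Z(3, 4)) = -155*(-⅘) + 3*(1 + 4*(-1) - 1*3) = 124 + 3*(1 - 4 - 3) = 124 + 3*(-6) = 124 - 18 = 106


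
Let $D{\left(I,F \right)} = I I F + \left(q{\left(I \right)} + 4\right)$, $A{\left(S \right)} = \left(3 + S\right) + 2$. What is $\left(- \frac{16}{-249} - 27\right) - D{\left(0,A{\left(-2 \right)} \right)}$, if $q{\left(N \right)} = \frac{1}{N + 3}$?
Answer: $- \frac{7786}{249} \approx -31.269$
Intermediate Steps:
$A{\left(S \right)} = 5 + S$
$q{\left(N \right)} = \frac{1}{3 + N}$
$D{\left(I,F \right)} = 4 + \frac{1}{3 + I} + F I^{2}$ ($D{\left(I,F \right)} = I I F + \left(\frac{1}{3 + I} + 4\right) = I^{2} F + \left(4 + \frac{1}{3 + I}\right) = F I^{2} + \left(4 + \frac{1}{3 + I}\right) = 4 + \frac{1}{3 + I} + F I^{2}$)
$\left(- \frac{16}{-249} - 27\right) - D{\left(0,A{\left(-2 \right)} \right)} = \left(- \frac{16}{-249} - 27\right) - \frac{1 + \left(3 + 0\right) \left(4 + \left(5 - 2\right) 0^{2}\right)}{3 + 0} = \left(\left(-16\right) \left(- \frac{1}{249}\right) - 27\right) - \frac{1 + 3 \left(4 + 3 \cdot 0\right)}{3} = \left(\frac{16}{249} - 27\right) - \frac{1 + 3 \left(4 + 0\right)}{3} = - \frac{6707}{249} - \frac{1 + 3 \cdot 4}{3} = - \frac{6707}{249} - \frac{1 + 12}{3} = - \frac{6707}{249} - \frac{1}{3} \cdot 13 = - \frac{6707}{249} - \frac{13}{3} = - \frac{7786}{249}$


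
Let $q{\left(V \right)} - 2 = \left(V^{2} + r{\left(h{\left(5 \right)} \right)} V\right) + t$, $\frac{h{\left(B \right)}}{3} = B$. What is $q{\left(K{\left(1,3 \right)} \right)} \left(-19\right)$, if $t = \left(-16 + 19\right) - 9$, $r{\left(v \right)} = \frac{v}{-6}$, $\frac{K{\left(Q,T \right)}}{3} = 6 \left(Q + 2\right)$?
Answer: $-52763$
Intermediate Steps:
$h{\left(B \right)} = 3 B$
$K{\left(Q,T \right)} = 36 + 18 Q$ ($K{\left(Q,T \right)} = 3 \cdot 6 \left(Q + 2\right) = 3 \cdot 6 \left(2 + Q\right) = 3 \left(12 + 6 Q\right) = 36 + 18 Q$)
$r{\left(v \right)} = - \frac{v}{6}$ ($r{\left(v \right)} = v \left(- \frac{1}{6}\right) = - \frac{v}{6}$)
$t = -6$ ($t = 3 - 9 = -6$)
$q{\left(V \right)} = -4 + V^{2} - \frac{5 V}{2}$ ($q{\left(V \right)} = 2 - \left(6 - V^{2} - - \frac{3 \cdot 5}{6} V\right) = 2 - \left(6 - V^{2} - \left(- \frac{1}{6}\right) 15 V\right) = 2 - \left(6 - V^{2} + \frac{5 V}{2}\right) = -4 + V^{2} - \frac{5 V}{2}$)
$q{\left(K{\left(1,3 \right)} \right)} \left(-19\right) = \left(-4 + \left(36 + 18 \cdot 1\right)^{2} - \frac{5 \left(36 + 18 \cdot 1\right)}{2}\right) \left(-19\right) = \left(-4 + \left(36 + 18\right)^{2} - \frac{5 \left(36 + 18\right)}{2}\right) \left(-19\right) = \left(-4 + 54^{2} - 135\right) \left(-19\right) = \left(-4 + 2916 - 135\right) \left(-19\right) = 2777 \left(-19\right) = -52763$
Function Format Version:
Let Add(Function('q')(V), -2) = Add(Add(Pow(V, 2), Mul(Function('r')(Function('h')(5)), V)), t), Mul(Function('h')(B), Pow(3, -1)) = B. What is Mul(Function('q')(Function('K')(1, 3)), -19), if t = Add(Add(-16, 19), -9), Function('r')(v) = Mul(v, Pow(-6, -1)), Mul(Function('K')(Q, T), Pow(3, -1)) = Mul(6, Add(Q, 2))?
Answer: -52763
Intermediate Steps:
Function('h')(B) = Mul(3, B)
Function('K')(Q, T) = Add(36, Mul(18, Q)) (Function('K')(Q, T) = Mul(3, Mul(6, Add(Q, 2))) = Mul(3, Mul(6, Add(2, Q))) = Mul(3, Add(12, Mul(6, Q))) = Add(36, Mul(18, Q)))
Function('r')(v) = Mul(Rational(-1, 6), v) (Function('r')(v) = Mul(v, Rational(-1, 6)) = Mul(Rational(-1, 6), v))
t = -6 (t = Add(3, -9) = -6)
Function('q')(V) = Add(-4, Pow(V, 2), Mul(Rational(-5, 2), V)) (Function('q')(V) = Add(2, Add(Add(Pow(V, 2), Mul(Mul(Rational(-1, 6), Mul(3, 5)), V)), -6)) = Add(2, Add(Add(Pow(V, 2), Mul(Mul(Rational(-1, 6), 15), V)), -6)) = Add(2, Add(Add(Pow(V, 2), Mul(Rational(-5, 2), V)), -6)) = Add(2, Add(-6, Pow(V, 2), Mul(Rational(-5, 2), V))) = Add(-4, Pow(V, 2), Mul(Rational(-5, 2), V)))
Mul(Function('q')(Function('K')(1, 3)), -19) = Mul(Add(-4, Pow(Add(36, Mul(18, 1)), 2), Mul(Rational(-5, 2), Add(36, Mul(18, 1)))), -19) = Mul(Add(-4, Pow(Add(36, 18), 2), Mul(Rational(-5, 2), Add(36, 18))), -19) = Mul(Add(-4, Pow(54, 2), Mul(Rational(-5, 2), 54)), -19) = Mul(Add(-4, 2916, -135), -19) = Mul(2777, -19) = -52763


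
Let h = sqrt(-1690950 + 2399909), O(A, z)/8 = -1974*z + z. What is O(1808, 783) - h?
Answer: -12358872 - sqrt(708959) ≈ -1.2360e+7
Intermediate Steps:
O(A, z) = -15784*z (O(A, z) = 8*(-1974*z + z) = 8*(-1973*z) = -15784*z)
h = sqrt(708959) ≈ 842.00
O(1808, 783) - h = -15784*783 - sqrt(708959) = -12358872 - sqrt(708959)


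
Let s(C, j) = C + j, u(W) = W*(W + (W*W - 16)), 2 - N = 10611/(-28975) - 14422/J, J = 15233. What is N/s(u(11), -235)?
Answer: 1462267163/459472598175 ≈ 0.0031825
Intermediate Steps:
N = 1462267163/441376175 (N = 2 - (10611/(-28975) - 14422/15233) = 2 - (10611*(-1/28975) - 14422*1/15233) = 2 - (-10611/28975 - 14422/15233) = 2 - 1*(-579514813/441376175) = 2 + 579514813/441376175 = 1462267163/441376175 ≈ 3.3130)
u(W) = W*(-16 + W + W²) (u(W) = W*(W + (W² - 16)) = W*(W + (-16 + W²)) = W*(-16 + W + W²))
N/s(u(11), -235) = 1462267163/(441376175*(11*(-16 + 11 + 11²) - 235)) = 1462267163/(441376175*(11*(-16 + 11 + 121) - 235)) = 1462267163/(441376175*(11*116 - 235)) = 1462267163/(441376175*(1276 - 235)) = (1462267163/441376175)/1041 = (1462267163/441376175)*(1/1041) = 1462267163/459472598175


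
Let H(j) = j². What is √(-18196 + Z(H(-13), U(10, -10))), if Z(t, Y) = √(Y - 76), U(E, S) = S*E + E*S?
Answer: √(-18196 + 2*I*√69) ≈ 0.0616 + 134.89*I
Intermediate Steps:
U(E, S) = 2*E*S (U(E, S) = E*S + E*S = 2*E*S)
Z(t, Y) = √(-76 + Y)
√(-18196 + Z(H(-13), U(10, -10))) = √(-18196 + √(-76 + 2*10*(-10))) = √(-18196 + √(-76 - 200)) = √(-18196 + √(-276)) = √(-18196 + 2*I*√69)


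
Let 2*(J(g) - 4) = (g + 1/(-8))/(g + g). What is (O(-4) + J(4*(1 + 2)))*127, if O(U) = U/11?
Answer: 2083435/4224 ≈ 493.24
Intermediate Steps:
O(U) = U/11 (O(U) = U*(1/11) = U/11)
J(g) = 4 + (-1/8 + g)/(4*g) (J(g) = 4 + ((g + 1/(-8))/(g + g))/2 = 4 + ((g - 1/8)/((2*g)))/2 = 4 + ((-1/8 + g)*(1/(2*g)))/2 = 4 + ((-1/8 + g)/(2*g))/2 = 4 + (-1/8 + g)/(4*g))
(O(-4) + J(4*(1 + 2)))*127 = ((1/11)*(-4) + (-1 + 136*(4*(1 + 2)))/(32*((4*(1 + 2)))))*127 = (-4/11 + (-1 + 136*(4*3))/(32*((4*3))))*127 = (-4/11 + (1/32)*(-1 + 136*12)/12)*127 = (-4/11 + (1/32)*(1/12)*(-1 + 1632))*127 = (-4/11 + (1/32)*(1/12)*1631)*127 = (-4/11 + 1631/384)*127 = (16405/4224)*127 = 2083435/4224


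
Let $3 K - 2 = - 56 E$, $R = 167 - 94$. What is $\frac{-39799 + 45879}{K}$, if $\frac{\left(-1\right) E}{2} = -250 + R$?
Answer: $- \frac{9120}{9911} \approx -0.92019$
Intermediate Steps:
$R = 73$ ($R = 167 - 94 = 73$)
$E = 354$ ($E = - 2 \left(-250 + 73\right) = \left(-2\right) \left(-177\right) = 354$)
$K = - \frac{19822}{3}$ ($K = \frac{2}{3} + \frac{\left(-56\right) 354}{3} = \frac{2}{3} + \frac{1}{3} \left(-19824\right) = \frac{2}{3} - 6608 = - \frac{19822}{3} \approx -6607.3$)
$\frac{-39799 + 45879}{K} = \frac{-39799 + 45879}{- \frac{19822}{3}} = 6080 \left(- \frac{3}{19822}\right) = - \frac{9120}{9911}$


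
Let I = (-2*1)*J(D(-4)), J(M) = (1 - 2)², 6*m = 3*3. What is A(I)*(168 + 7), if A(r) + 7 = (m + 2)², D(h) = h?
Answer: 3675/4 ≈ 918.75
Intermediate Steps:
m = 3/2 (m = (3*3)/6 = (⅙)*9 = 3/2 ≈ 1.5000)
J(M) = 1 (J(M) = (-1)² = 1)
I = -2 (I = -2*1*1 = -2*1 = -2)
A(r) = 21/4 (A(r) = -7 + (3/2 + 2)² = -7 + (7/2)² = -7 + 49/4 = 21/4)
A(I)*(168 + 7) = 21*(168 + 7)/4 = (21/4)*175 = 3675/4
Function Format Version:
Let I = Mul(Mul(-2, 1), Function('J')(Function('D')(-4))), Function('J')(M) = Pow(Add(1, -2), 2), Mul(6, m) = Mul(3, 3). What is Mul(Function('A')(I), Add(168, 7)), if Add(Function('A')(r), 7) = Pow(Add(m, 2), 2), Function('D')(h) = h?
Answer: Rational(3675, 4) ≈ 918.75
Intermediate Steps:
m = Rational(3, 2) (m = Mul(Rational(1, 6), Mul(3, 3)) = Mul(Rational(1, 6), 9) = Rational(3, 2) ≈ 1.5000)
Function('J')(M) = 1 (Function('J')(M) = Pow(-1, 2) = 1)
I = -2 (I = Mul(Mul(-2, 1), 1) = Mul(-2, 1) = -2)
Function('A')(r) = Rational(21, 4) (Function('A')(r) = Add(-7, Pow(Add(Rational(3, 2), 2), 2)) = Add(-7, Pow(Rational(7, 2), 2)) = Add(-7, Rational(49, 4)) = Rational(21, 4))
Mul(Function('A')(I), Add(168, 7)) = Mul(Rational(21, 4), Add(168, 7)) = Mul(Rational(21, 4), 175) = Rational(3675, 4)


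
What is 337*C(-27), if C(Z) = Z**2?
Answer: 245673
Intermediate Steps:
337*C(-27) = 337*(-27)**2 = 337*729 = 245673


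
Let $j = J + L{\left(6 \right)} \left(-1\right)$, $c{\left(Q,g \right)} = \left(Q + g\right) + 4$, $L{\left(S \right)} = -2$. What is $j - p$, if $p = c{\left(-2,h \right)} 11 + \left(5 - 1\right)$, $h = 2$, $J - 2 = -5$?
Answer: $-49$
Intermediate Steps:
$J = -3$ ($J = 2 - 5 = -3$)
$c{\left(Q,g \right)} = 4 + Q + g$
$j = -1$ ($j = -3 - -2 = -3 + 2 = -1$)
$p = 48$ ($p = \left(4 - 2 + 2\right) 11 + \left(5 - 1\right) = 4 \cdot 11 + \left(5 - 1\right) = 44 + 4 = 48$)
$j - p = -1 - 48 = -49$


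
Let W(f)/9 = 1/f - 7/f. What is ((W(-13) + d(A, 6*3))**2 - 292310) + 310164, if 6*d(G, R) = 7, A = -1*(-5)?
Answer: 108795961/6084 ≈ 17882.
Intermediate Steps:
A = 5
W(f) = -54/f (W(f) = 9*(1/f - 7/f) = 9*(-6/f) = -54/f)
d(G, R) = 7/6 (d(G, R) = (1/6)*7 = 7/6)
((W(-13) + d(A, 6*3))**2 - 292310) + 310164 = ((-54/(-13) + 7/6)**2 - 292310) + 310164 = ((-54*(-1/13) + 7/6)**2 - 292310) + 310164 = ((54/13 + 7/6)**2 - 292310) + 310164 = ((415/78)**2 - 292310) + 310164 = (172225/6084 - 292310) + 310164 = -1778241815/6084 + 310164 = 108795961/6084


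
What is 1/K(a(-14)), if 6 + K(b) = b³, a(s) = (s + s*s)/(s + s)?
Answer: -8/2245 ≈ -0.0035635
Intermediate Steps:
a(s) = (s + s²)/(2*s) (a(s) = (s + s²)/((2*s)) = (s + s²)*(1/(2*s)) = (s + s²)/(2*s))
K(b) = -6 + b³
1/K(a(-14)) = 1/(-6 + (½ + (½)*(-14))³) = 1/(-6 + (½ - 7)³) = 1/(-6 + (-13/2)³) = 1/(-6 - 2197/8) = 1/(-2245/8) = -8/2245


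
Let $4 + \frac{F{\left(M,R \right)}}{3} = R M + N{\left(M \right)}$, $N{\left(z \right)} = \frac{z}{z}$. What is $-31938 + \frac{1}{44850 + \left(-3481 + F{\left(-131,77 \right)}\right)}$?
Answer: $- \frac{354479861}{11099} \approx -31938.0$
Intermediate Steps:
$N{\left(z \right)} = 1$
$F{\left(M,R \right)} = -9 + 3 M R$ ($F{\left(M,R \right)} = -12 + 3 \left(R M + 1\right) = -12 + 3 \left(M R + 1\right) = -12 + 3 \left(1 + M R\right) = -12 + \left(3 + 3 M R\right) = -9 + 3 M R$)
$-31938 + \frac{1}{44850 + \left(-3481 + F{\left(-131,77 \right)}\right)} = -31938 + \frac{1}{44850 + \left(-3481 + \left(-9 + 3 \left(-131\right) 77\right)\right)} = -31938 + \frac{1}{44850 - 33751} = -31938 + \frac{1}{11099} = - \frac{354479861}{11099}$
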